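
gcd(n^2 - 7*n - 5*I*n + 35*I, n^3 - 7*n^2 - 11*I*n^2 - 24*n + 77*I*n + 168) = n - 7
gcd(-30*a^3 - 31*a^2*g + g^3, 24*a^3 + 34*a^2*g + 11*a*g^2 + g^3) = a + g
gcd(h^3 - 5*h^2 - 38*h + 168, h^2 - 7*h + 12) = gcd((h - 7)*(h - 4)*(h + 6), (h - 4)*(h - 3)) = h - 4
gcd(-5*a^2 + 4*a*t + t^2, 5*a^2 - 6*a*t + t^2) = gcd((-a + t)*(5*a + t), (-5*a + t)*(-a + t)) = -a + t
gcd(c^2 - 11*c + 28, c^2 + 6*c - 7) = 1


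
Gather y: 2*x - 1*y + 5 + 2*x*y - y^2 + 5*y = 2*x - y^2 + y*(2*x + 4) + 5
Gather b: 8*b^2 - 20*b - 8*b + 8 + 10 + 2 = 8*b^2 - 28*b + 20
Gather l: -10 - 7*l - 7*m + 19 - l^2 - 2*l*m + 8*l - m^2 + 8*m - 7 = -l^2 + l*(1 - 2*m) - m^2 + m + 2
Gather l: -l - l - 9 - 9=-2*l - 18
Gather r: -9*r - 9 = -9*r - 9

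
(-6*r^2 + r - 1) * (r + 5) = -6*r^3 - 29*r^2 + 4*r - 5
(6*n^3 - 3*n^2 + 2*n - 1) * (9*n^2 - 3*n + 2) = 54*n^5 - 45*n^4 + 39*n^3 - 21*n^2 + 7*n - 2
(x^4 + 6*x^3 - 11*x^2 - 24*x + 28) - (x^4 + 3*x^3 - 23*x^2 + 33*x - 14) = 3*x^3 + 12*x^2 - 57*x + 42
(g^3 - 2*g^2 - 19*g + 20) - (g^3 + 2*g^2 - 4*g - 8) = -4*g^2 - 15*g + 28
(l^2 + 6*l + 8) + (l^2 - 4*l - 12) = 2*l^2 + 2*l - 4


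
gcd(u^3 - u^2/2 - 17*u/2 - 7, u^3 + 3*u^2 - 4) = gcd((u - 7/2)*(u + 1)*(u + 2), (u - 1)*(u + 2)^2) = u + 2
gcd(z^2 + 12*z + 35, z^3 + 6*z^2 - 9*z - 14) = z + 7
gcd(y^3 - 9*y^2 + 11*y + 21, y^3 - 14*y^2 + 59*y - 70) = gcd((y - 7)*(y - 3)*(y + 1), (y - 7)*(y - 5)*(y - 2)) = y - 7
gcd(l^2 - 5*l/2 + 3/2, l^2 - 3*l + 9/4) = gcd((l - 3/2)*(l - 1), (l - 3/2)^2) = l - 3/2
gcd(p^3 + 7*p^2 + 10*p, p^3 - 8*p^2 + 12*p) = p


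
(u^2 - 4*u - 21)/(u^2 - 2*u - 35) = (u + 3)/(u + 5)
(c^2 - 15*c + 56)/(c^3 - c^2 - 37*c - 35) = (c - 8)/(c^2 + 6*c + 5)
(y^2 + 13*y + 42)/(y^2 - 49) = (y + 6)/(y - 7)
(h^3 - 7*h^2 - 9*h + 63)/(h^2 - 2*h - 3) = (h^2 - 4*h - 21)/(h + 1)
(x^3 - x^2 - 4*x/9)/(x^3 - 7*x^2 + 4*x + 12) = x*(9*x^2 - 9*x - 4)/(9*(x^3 - 7*x^2 + 4*x + 12))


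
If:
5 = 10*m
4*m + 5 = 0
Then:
No Solution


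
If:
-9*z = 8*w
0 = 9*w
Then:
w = 0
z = 0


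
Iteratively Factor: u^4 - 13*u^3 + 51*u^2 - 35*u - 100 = (u - 5)*(u^3 - 8*u^2 + 11*u + 20) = (u - 5)*(u + 1)*(u^2 - 9*u + 20) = (u - 5)^2*(u + 1)*(u - 4)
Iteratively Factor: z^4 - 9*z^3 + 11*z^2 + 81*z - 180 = (z - 3)*(z^3 - 6*z^2 - 7*z + 60) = (z - 5)*(z - 3)*(z^2 - z - 12) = (z - 5)*(z - 4)*(z - 3)*(z + 3)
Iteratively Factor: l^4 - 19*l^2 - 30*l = (l - 5)*(l^3 + 5*l^2 + 6*l) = (l - 5)*(l + 3)*(l^2 + 2*l) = (l - 5)*(l + 2)*(l + 3)*(l)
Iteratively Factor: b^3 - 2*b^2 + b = (b - 1)*(b^2 - b) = (b - 1)^2*(b)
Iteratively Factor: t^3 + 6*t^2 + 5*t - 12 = (t + 3)*(t^2 + 3*t - 4) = (t + 3)*(t + 4)*(t - 1)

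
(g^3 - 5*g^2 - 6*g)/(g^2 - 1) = g*(g - 6)/(g - 1)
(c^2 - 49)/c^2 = 1 - 49/c^2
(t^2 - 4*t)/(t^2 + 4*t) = (t - 4)/(t + 4)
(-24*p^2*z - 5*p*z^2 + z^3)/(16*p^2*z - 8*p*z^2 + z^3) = (-24*p^2 - 5*p*z + z^2)/(16*p^2 - 8*p*z + z^2)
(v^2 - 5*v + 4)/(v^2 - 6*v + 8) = (v - 1)/(v - 2)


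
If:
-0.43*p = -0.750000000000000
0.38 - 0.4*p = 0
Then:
No Solution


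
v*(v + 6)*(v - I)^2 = v^4 + 6*v^3 - 2*I*v^3 - v^2 - 12*I*v^2 - 6*v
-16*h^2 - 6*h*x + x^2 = (-8*h + x)*(2*h + x)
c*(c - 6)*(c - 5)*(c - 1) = c^4 - 12*c^3 + 41*c^2 - 30*c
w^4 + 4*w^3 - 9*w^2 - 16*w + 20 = (w - 2)*(w - 1)*(w + 2)*(w + 5)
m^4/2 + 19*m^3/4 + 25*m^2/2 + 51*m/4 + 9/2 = (m/2 + 1/2)*(m + 1)*(m + 3/2)*(m + 6)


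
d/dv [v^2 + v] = 2*v + 1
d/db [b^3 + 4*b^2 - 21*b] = 3*b^2 + 8*b - 21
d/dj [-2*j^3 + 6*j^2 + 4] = 6*j*(2 - j)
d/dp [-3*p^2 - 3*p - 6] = -6*p - 3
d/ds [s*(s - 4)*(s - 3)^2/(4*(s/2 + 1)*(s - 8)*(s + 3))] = (s^6 - 6*s^5 - 105*s^4 + 560*s^3 + 210*s^2 - 3168*s + 1728)/(2*(s^6 - 6*s^5 - 59*s^4 + 108*s^3 + 1444*s^2 + 3264*s + 2304))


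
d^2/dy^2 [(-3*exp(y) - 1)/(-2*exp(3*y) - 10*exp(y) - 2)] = (-((3*exp(y) + 1)*(9*exp(2*y) + 5) + 6*(3*exp(2*y) + 5)*exp(y))*(exp(3*y) + 5*exp(y) + 1) + 2*(3*exp(y) + 1)*(3*exp(2*y) + 5)^2*exp(y) + 3*(exp(3*y) + 5*exp(y) + 1)^2)*exp(y)/(2*(exp(3*y) + 5*exp(y) + 1)^3)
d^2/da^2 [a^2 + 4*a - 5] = 2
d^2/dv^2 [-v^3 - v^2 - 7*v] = -6*v - 2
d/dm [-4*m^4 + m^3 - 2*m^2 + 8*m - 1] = -16*m^3 + 3*m^2 - 4*m + 8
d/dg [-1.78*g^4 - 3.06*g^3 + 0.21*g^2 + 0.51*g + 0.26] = -7.12*g^3 - 9.18*g^2 + 0.42*g + 0.51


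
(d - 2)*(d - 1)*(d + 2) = d^3 - d^2 - 4*d + 4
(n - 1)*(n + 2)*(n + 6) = n^3 + 7*n^2 + 4*n - 12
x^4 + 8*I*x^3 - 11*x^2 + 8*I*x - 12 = (x - I)*(x + I)*(x + 2*I)*(x + 6*I)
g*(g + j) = g^2 + g*j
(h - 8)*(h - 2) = h^2 - 10*h + 16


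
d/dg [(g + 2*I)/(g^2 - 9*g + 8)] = (g^2 - 9*g - (g + 2*I)*(2*g - 9) + 8)/(g^2 - 9*g + 8)^2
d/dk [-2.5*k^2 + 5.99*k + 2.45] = 5.99 - 5.0*k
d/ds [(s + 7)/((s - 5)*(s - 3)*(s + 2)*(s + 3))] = (-3*s^4 - 22*s^3 + 82*s^2 + 266*s - 99)/(s^8 - 6*s^7 - 29*s^6 + 168*s^5 + 379*s^4 - 1566*s^3 - 2691*s^2 + 4860*s + 8100)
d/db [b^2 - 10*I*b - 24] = 2*b - 10*I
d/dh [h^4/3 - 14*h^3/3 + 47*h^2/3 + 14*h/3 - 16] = 4*h^3/3 - 14*h^2 + 94*h/3 + 14/3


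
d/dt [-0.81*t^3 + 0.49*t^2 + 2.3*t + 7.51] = -2.43*t^2 + 0.98*t + 2.3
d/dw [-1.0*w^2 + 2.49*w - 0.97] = 2.49 - 2.0*w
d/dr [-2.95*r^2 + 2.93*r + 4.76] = 2.93 - 5.9*r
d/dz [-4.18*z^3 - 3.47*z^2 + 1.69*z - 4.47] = -12.54*z^2 - 6.94*z + 1.69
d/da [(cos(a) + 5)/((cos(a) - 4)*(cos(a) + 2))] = (cos(a)^2 + 10*cos(a) - 2)*sin(a)/((cos(a) - 4)^2*(cos(a) + 2)^2)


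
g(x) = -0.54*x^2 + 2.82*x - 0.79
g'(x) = 2.82 - 1.08*x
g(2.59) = 2.89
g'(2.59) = 0.02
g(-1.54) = -6.41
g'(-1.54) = 4.48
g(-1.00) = -4.15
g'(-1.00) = 3.90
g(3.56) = 2.41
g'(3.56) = -1.02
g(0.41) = 0.28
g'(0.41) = 2.38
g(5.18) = -0.67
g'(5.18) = -2.77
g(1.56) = 2.30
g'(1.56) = 1.14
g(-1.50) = -6.24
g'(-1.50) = 4.44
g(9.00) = -19.15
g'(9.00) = -6.90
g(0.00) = -0.79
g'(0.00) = 2.82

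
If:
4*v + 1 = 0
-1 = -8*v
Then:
No Solution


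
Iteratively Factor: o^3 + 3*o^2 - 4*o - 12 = (o + 2)*(o^2 + o - 6) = (o + 2)*(o + 3)*(o - 2)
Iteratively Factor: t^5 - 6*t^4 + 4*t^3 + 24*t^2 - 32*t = (t - 2)*(t^4 - 4*t^3 - 4*t^2 + 16*t) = (t - 2)*(t + 2)*(t^3 - 6*t^2 + 8*t) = (t - 4)*(t - 2)*(t + 2)*(t^2 - 2*t) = (t - 4)*(t - 2)^2*(t + 2)*(t)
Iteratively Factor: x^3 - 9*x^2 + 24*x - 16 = (x - 1)*(x^2 - 8*x + 16) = (x - 4)*(x - 1)*(x - 4)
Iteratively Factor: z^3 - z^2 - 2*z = (z)*(z^2 - z - 2) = z*(z + 1)*(z - 2)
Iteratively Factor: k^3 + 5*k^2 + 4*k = (k + 1)*(k^2 + 4*k) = k*(k + 1)*(k + 4)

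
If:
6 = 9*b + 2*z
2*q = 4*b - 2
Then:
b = 2/3 - 2*z/9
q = 1/3 - 4*z/9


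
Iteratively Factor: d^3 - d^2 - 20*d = (d + 4)*(d^2 - 5*d) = d*(d + 4)*(d - 5)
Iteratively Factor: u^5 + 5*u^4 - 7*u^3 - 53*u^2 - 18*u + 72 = (u + 4)*(u^4 + u^3 - 11*u^2 - 9*u + 18) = (u - 1)*(u + 4)*(u^3 + 2*u^2 - 9*u - 18) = (u - 1)*(u + 3)*(u + 4)*(u^2 - u - 6) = (u - 1)*(u + 2)*(u + 3)*(u + 4)*(u - 3)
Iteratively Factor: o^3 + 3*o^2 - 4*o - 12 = (o + 2)*(o^2 + o - 6) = (o + 2)*(o + 3)*(o - 2)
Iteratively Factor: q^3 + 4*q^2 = (q + 4)*(q^2) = q*(q + 4)*(q)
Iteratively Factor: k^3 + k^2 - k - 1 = (k + 1)*(k^2 - 1) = (k - 1)*(k + 1)*(k + 1)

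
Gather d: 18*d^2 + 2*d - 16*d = 18*d^2 - 14*d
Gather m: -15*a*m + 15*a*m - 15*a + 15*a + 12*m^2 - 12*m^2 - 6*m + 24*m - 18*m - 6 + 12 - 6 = 0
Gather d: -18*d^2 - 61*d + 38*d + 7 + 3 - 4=-18*d^2 - 23*d + 6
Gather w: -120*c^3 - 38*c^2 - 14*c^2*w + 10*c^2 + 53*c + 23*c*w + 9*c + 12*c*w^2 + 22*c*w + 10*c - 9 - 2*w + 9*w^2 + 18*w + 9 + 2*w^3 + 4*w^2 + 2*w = -120*c^3 - 28*c^2 + 72*c + 2*w^3 + w^2*(12*c + 13) + w*(-14*c^2 + 45*c + 18)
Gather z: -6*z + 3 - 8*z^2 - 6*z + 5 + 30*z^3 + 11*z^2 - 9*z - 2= 30*z^3 + 3*z^2 - 21*z + 6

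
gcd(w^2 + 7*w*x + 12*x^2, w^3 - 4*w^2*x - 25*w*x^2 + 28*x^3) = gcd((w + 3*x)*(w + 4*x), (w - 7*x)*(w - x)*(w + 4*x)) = w + 4*x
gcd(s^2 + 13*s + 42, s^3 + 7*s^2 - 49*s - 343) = s + 7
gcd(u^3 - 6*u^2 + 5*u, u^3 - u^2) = u^2 - u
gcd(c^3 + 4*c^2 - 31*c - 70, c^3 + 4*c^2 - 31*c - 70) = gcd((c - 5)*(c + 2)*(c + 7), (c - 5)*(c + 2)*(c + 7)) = c^3 + 4*c^2 - 31*c - 70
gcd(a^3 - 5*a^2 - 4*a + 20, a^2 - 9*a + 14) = a - 2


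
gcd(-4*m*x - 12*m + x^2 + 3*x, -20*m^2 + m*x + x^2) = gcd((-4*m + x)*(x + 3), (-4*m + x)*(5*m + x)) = -4*m + x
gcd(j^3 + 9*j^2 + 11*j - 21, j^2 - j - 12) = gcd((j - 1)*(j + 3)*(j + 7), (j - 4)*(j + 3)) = j + 3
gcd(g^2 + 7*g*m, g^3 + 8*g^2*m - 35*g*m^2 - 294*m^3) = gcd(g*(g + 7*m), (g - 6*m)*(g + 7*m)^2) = g + 7*m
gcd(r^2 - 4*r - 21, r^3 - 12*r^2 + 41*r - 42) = r - 7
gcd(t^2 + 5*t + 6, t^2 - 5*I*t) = 1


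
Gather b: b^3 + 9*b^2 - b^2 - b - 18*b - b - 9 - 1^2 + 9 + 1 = b^3 + 8*b^2 - 20*b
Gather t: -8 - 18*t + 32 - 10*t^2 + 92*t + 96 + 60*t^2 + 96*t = 50*t^2 + 170*t + 120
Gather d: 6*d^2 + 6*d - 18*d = 6*d^2 - 12*d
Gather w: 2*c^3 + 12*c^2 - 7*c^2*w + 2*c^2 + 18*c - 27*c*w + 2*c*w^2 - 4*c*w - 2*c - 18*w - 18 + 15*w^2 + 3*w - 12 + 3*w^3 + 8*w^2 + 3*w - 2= 2*c^3 + 14*c^2 + 16*c + 3*w^3 + w^2*(2*c + 23) + w*(-7*c^2 - 31*c - 12) - 32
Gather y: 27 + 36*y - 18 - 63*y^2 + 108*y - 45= -63*y^2 + 144*y - 36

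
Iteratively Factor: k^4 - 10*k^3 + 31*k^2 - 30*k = (k)*(k^3 - 10*k^2 + 31*k - 30) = k*(k - 2)*(k^2 - 8*k + 15) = k*(k - 5)*(k - 2)*(k - 3)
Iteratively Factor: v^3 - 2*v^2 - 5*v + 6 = (v - 1)*(v^2 - v - 6) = (v - 3)*(v - 1)*(v + 2)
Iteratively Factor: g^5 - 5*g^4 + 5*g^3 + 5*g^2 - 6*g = (g)*(g^4 - 5*g^3 + 5*g^2 + 5*g - 6) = g*(g + 1)*(g^3 - 6*g^2 + 11*g - 6) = g*(g - 3)*(g + 1)*(g^2 - 3*g + 2) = g*(g - 3)*(g - 2)*(g + 1)*(g - 1)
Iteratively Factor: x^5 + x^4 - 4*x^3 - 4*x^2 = (x)*(x^4 + x^3 - 4*x^2 - 4*x) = x*(x - 2)*(x^3 + 3*x^2 + 2*x) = x^2*(x - 2)*(x^2 + 3*x + 2) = x^2*(x - 2)*(x + 2)*(x + 1)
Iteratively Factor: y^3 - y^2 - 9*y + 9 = (y - 3)*(y^2 + 2*y - 3) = (y - 3)*(y + 3)*(y - 1)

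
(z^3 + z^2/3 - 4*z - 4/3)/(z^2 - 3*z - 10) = (3*z^2 - 5*z - 2)/(3*(z - 5))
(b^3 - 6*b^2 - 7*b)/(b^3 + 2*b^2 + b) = (b - 7)/(b + 1)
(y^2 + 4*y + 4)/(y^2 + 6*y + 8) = (y + 2)/(y + 4)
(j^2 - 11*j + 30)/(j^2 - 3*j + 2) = (j^2 - 11*j + 30)/(j^2 - 3*j + 2)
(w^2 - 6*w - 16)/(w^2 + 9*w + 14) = (w - 8)/(w + 7)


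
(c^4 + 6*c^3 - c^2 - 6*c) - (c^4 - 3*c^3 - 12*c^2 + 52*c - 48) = 9*c^3 + 11*c^2 - 58*c + 48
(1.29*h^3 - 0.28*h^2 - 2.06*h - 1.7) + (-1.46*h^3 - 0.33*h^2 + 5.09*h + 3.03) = -0.17*h^3 - 0.61*h^2 + 3.03*h + 1.33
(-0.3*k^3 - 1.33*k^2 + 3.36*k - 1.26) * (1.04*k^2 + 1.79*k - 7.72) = -0.312*k^5 - 1.9202*k^4 + 3.4297*k^3 + 14.9716*k^2 - 28.1946*k + 9.7272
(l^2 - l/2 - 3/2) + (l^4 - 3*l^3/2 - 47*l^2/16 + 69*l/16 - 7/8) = l^4 - 3*l^3/2 - 31*l^2/16 + 61*l/16 - 19/8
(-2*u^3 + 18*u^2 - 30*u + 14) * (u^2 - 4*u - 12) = -2*u^5 + 26*u^4 - 78*u^3 - 82*u^2 + 304*u - 168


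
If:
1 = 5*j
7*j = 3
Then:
No Solution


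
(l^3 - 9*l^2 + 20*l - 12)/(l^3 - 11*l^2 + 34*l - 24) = (l - 2)/(l - 4)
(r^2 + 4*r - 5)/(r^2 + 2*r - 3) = (r + 5)/(r + 3)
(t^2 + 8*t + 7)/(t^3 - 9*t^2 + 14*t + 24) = (t + 7)/(t^2 - 10*t + 24)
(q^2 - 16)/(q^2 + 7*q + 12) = (q - 4)/(q + 3)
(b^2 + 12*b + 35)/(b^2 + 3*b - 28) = (b + 5)/(b - 4)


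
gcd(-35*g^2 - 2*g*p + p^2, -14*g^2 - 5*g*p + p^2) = -7*g + p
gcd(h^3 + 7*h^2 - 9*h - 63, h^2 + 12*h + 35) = h + 7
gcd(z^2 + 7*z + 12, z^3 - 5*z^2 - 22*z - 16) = 1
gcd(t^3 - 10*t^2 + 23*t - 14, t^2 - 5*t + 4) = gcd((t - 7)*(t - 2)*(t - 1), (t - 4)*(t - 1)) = t - 1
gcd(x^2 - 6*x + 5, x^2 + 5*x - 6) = x - 1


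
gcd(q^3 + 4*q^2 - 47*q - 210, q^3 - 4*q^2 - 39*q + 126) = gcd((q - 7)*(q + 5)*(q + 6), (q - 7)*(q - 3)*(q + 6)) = q^2 - q - 42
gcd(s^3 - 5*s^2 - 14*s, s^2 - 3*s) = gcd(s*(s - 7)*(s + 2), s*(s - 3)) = s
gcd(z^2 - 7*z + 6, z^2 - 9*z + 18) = z - 6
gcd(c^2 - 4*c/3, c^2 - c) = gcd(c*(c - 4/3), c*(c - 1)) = c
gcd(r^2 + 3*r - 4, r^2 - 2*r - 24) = r + 4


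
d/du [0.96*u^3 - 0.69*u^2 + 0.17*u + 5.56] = 2.88*u^2 - 1.38*u + 0.17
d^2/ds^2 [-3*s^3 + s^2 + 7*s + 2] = 2 - 18*s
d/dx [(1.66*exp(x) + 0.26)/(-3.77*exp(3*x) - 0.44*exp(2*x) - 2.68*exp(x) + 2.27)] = (12.5164*exp(3*x) + 3.671*exp(2*x) + 0.2288*exp(x) + 4.465)*exp(x)/(14.2129*exp(6*x) + 3.3176*exp(5*x) + 20.4008*exp(4*x) - 14.7574*exp(3*x) + 5.1848*exp(2*x) - 12.1672*exp(x) + 5.1529)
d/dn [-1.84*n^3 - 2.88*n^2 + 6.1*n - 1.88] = -5.52*n^2 - 5.76*n + 6.1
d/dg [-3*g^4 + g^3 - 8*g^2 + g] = -12*g^3 + 3*g^2 - 16*g + 1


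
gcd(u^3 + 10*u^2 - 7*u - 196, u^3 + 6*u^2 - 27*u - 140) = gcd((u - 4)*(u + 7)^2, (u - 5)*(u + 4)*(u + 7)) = u + 7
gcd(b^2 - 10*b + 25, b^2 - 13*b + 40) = b - 5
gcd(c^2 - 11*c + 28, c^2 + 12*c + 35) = 1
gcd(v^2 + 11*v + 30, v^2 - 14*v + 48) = 1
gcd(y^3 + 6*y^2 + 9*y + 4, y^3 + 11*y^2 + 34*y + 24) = y^2 + 5*y + 4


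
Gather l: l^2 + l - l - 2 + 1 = l^2 - 1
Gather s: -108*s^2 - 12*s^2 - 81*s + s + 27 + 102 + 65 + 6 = -120*s^2 - 80*s + 200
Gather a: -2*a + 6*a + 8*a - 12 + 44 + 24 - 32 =12*a + 24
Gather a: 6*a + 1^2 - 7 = 6*a - 6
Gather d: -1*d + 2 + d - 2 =0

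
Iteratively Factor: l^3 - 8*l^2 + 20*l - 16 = (l - 2)*(l^2 - 6*l + 8) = (l - 2)^2*(l - 4)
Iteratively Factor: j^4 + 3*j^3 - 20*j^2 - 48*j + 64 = (j + 4)*(j^3 - j^2 - 16*j + 16) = (j + 4)^2*(j^2 - 5*j + 4) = (j - 1)*(j + 4)^2*(j - 4)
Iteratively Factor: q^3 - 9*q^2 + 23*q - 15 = (q - 3)*(q^2 - 6*q + 5) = (q - 3)*(q - 1)*(q - 5)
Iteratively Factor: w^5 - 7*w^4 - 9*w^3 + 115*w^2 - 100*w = (w - 5)*(w^4 - 2*w^3 - 19*w^2 + 20*w) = (w - 5)^2*(w^3 + 3*w^2 - 4*w) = (w - 5)^2*(w - 1)*(w^2 + 4*w) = (w - 5)^2*(w - 1)*(w + 4)*(w)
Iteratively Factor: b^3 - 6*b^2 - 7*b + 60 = (b + 3)*(b^2 - 9*b + 20) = (b - 5)*(b + 3)*(b - 4)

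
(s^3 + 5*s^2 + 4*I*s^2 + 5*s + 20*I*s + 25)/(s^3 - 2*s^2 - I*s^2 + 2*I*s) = (s^2 + 5*s*(1 + I) + 25*I)/(s*(s - 2))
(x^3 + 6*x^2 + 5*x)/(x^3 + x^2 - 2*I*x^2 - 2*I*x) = (x + 5)/(x - 2*I)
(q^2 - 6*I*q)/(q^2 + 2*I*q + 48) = q/(q + 8*I)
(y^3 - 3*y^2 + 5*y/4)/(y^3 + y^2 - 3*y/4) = (2*y - 5)/(2*y + 3)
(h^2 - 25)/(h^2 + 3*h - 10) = (h - 5)/(h - 2)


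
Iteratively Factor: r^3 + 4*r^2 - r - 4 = (r + 1)*(r^2 + 3*r - 4) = (r + 1)*(r + 4)*(r - 1)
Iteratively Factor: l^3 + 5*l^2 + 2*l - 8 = (l + 2)*(l^2 + 3*l - 4) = (l - 1)*(l + 2)*(l + 4)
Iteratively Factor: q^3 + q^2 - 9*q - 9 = (q + 1)*(q^2 - 9) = (q - 3)*(q + 1)*(q + 3)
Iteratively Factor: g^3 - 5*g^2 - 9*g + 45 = (g - 5)*(g^2 - 9) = (g - 5)*(g + 3)*(g - 3)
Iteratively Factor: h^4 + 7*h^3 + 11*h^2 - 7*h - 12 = (h - 1)*(h^3 + 8*h^2 + 19*h + 12) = (h - 1)*(h + 3)*(h^2 + 5*h + 4) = (h - 1)*(h + 3)*(h + 4)*(h + 1)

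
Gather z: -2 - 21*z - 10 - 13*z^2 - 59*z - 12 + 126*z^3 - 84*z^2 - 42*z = 126*z^3 - 97*z^2 - 122*z - 24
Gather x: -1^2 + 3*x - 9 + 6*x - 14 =9*x - 24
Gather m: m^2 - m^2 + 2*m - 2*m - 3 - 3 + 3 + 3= 0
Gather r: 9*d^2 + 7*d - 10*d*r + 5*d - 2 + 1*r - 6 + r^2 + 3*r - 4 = 9*d^2 + 12*d + r^2 + r*(4 - 10*d) - 12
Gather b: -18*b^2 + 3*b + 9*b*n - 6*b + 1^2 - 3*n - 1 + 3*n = -18*b^2 + b*(9*n - 3)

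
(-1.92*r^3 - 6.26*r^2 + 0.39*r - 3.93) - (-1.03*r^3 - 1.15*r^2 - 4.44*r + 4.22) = -0.89*r^3 - 5.11*r^2 + 4.83*r - 8.15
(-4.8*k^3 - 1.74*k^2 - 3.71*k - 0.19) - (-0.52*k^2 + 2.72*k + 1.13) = -4.8*k^3 - 1.22*k^2 - 6.43*k - 1.32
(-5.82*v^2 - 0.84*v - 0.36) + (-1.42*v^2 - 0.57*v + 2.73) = -7.24*v^2 - 1.41*v + 2.37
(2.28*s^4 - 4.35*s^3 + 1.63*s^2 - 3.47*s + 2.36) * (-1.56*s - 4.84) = -3.5568*s^5 - 4.2492*s^4 + 18.5112*s^3 - 2.476*s^2 + 13.1132*s - 11.4224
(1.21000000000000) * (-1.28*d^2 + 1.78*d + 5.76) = -1.5488*d^2 + 2.1538*d + 6.9696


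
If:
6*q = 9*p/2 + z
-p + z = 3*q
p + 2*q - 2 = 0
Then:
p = 3/7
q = 11/14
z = 39/14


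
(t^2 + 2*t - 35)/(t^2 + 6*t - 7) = (t - 5)/(t - 1)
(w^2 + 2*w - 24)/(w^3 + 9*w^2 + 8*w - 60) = (w - 4)/(w^2 + 3*w - 10)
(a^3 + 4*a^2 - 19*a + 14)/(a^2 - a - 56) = (a^2 - 3*a + 2)/(a - 8)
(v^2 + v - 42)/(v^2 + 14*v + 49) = (v - 6)/(v + 7)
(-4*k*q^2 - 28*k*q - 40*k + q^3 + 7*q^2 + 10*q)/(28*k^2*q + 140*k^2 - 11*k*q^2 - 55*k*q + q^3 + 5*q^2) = (q + 2)/(-7*k + q)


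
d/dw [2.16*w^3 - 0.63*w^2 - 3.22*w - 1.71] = 6.48*w^2 - 1.26*w - 3.22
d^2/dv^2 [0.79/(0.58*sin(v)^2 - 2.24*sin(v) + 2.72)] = (-1.063024*sin(v)^4 + 3.079104*sin(v)^3 + 2.615848*sin(v)^2 - 10.97152*sin(v) + 5.4352)/(0.58*sin(v)^2 - 2.24*sin(v) + 2.72)^3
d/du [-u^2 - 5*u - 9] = -2*u - 5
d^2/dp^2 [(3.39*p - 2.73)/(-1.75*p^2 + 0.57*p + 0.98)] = ((3.39*p - 2.73)*(3.5*p - 0.57)*(7.0*p - 1.14) + (35.595*p - 13.4196)*(-1.75*p^2 + 0.57*p + 0.98))/(-1.75*p^2 + 0.57*p + 0.98)^3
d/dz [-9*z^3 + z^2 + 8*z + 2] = -27*z^2 + 2*z + 8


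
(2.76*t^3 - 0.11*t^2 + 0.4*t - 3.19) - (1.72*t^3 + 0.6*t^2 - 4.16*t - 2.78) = 1.04*t^3 - 0.71*t^2 + 4.56*t - 0.41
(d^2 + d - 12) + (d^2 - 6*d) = 2*d^2 - 5*d - 12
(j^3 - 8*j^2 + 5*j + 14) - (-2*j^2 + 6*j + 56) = j^3 - 6*j^2 - j - 42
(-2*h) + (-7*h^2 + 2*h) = -7*h^2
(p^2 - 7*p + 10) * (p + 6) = p^3 - p^2 - 32*p + 60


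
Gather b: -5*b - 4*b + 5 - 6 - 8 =-9*b - 9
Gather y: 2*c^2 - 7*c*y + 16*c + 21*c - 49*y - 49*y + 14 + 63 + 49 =2*c^2 + 37*c + y*(-7*c - 98) + 126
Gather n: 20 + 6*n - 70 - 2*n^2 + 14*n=-2*n^2 + 20*n - 50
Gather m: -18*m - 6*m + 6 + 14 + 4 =24 - 24*m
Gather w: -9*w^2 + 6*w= -9*w^2 + 6*w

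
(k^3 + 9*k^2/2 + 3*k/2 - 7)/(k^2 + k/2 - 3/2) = (2*k^2 + 11*k + 14)/(2*k + 3)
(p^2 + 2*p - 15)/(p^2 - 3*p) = (p + 5)/p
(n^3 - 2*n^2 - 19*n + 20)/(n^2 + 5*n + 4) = (n^2 - 6*n + 5)/(n + 1)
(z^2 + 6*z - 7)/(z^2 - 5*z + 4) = (z + 7)/(z - 4)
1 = 1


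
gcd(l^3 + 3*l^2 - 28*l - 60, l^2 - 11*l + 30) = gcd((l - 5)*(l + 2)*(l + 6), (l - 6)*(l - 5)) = l - 5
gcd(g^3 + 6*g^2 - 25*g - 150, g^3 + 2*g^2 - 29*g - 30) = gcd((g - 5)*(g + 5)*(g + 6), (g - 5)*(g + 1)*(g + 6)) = g^2 + g - 30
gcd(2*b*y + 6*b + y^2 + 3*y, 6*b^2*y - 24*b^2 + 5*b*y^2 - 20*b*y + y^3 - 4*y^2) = 2*b + y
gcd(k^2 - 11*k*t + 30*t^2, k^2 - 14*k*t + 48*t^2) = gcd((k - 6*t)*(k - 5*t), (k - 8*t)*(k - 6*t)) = -k + 6*t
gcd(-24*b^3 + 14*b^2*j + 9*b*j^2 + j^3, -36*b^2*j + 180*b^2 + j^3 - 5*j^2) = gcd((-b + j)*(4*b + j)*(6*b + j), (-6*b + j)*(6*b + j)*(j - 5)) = 6*b + j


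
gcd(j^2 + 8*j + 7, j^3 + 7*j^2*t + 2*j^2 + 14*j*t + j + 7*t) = j + 1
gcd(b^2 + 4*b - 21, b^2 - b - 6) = b - 3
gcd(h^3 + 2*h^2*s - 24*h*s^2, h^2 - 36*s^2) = h + 6*s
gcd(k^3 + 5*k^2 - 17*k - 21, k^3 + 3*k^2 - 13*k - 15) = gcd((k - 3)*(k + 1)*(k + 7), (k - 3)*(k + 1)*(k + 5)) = k^2 - 2*k - 3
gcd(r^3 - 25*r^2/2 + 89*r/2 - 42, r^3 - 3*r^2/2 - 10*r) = r - 4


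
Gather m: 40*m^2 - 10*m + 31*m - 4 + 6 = 40*m^2 + 21*m + 2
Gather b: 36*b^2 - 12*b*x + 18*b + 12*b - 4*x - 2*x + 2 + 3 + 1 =36*b^2 + b*(30 - 12*x) - 6*x + 6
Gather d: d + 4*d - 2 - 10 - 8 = 5*d - 20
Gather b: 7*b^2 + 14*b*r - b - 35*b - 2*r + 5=7*b^2 + b*(14*r - 36) - 2*r + 5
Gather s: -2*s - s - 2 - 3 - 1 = -3*s - 6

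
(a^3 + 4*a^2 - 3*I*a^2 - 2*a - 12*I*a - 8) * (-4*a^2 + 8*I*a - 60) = -4*a^5 - 16*a^4 + 20*I*a^4 - 28*a^3 + 80*I*a^3 - 112*a^2 + 164*I*a^2 + 120*a + 656*I*a + 480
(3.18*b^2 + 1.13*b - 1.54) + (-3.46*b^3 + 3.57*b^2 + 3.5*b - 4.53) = -3.46*b^3 + 6.75*b^2 + 4.63*b - 6.07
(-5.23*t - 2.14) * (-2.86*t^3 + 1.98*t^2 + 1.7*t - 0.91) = 14.9578*t^4 - 4.235*t^3 - 13.1282*t^2 + 1.1213*t + 1.9474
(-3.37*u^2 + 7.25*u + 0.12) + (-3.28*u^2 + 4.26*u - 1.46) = -6.65*u^2 + 11.51*u - 1.34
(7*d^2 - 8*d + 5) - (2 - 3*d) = 7*d^2 - 5*d + 3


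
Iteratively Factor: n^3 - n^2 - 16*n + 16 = (n - 4)*(n^2 + 3*n - 4) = (n - 4)*(n + 4)*(n - 1)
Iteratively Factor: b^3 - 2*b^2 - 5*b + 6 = (b - 1)*(b^2 - b - 6) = (b - 3)*(b - 1)*(b + 2)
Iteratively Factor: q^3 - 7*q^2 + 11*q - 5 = (q - 5)*(q^2 - 2*q + 1) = (q - 5)*(q - 1)*(q - 1)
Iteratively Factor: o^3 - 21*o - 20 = (o - 5)*(o^2 + 5*o + 4) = (o - 5)*(o + 1)*(o + 4)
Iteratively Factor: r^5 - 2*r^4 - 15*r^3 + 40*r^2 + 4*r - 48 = (r - 2)*(r^4 - 15*r^2 + 10*r + 24) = (r - 3)*(r - 2)*(r^3 + 3*r^2 - 6*r - 8) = (r - 3)*(r - 2)*(r + 1)*(r^2 + 2*r - 8) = (r - 3)*(r - 2)*(r + 1)*(r + 4)*(r - 2)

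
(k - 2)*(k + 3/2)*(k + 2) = k^3 + 3*k^2/2 - 4*k - 6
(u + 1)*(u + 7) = u^2 + 8*u + 7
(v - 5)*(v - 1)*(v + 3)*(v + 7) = v^4 + 4*v^3 - 34*v^2 - 76*v + 105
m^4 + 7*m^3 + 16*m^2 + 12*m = m*(m + 2)^2*(m + 3)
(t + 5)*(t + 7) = t^2 + 12*t + 35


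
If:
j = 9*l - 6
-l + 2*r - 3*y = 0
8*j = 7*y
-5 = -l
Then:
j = 39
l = 5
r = 971/14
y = 312/7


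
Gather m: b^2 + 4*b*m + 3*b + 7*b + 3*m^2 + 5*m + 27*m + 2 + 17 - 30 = b^2 + 10*b + 3*m^2 + m*(4*b + 32) - 11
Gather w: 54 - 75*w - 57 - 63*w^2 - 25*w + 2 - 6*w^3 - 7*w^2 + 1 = -6*w^3 - 70*w^2 - 100*w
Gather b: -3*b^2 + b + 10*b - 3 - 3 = -3*b^2 + 11*b - 6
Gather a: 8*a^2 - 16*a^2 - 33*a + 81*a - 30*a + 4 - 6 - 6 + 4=-8*a^2 + 18*a - 4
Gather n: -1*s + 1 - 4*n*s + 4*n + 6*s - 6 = n*(4 - 4*s) + 5*s - 5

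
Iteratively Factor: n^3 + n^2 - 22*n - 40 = (n + 4)*(n^2 - 3*n - 10) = (n - 5)*(n + 4)*(n + 2)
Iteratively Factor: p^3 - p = (p)*(p^2 - 1) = p*(p - 1)*(p + 1)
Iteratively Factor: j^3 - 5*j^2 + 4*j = (j - 1)*(j^2 - 4*j) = (j - 4)*(j - 1)*(j)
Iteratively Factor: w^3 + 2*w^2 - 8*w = (w)*(w^2 + 2*w - 8) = w*(w + 4)*(w - 2)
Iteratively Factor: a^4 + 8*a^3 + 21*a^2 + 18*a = (a + 3)*(a^3 + 5*a^2 + 6*a) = (a + 2)*(a + 3)*(a^2 + 3*a) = a*(a + 2)*(a + 3)*(a + 3)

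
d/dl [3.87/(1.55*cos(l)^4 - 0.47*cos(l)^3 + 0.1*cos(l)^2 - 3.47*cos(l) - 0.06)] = (23.994*cos(l)^3 - 5.4567*cos(l)^2 + 0.774*cos(l) - 13.4289)*sin(l)/(-1.55*cos(l)^4 + 0.47*cos(l)^3 - 0.1*cos(l)^2 + 3.47*cos(l) + 0.06)^2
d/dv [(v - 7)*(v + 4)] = 2*v - 3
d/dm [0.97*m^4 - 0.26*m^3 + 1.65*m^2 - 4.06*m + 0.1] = 3.88*m^3 - 0.78*m^2 + 3.3*m - 4.06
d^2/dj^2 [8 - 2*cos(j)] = 2*cos(j)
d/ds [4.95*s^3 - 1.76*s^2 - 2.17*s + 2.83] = 14.85*s^2 - 3.52*s - 2.17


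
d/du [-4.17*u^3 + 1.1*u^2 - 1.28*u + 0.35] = -12.51*u^2 + 2.2*u - 1.28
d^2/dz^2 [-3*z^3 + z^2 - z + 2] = 2 - 18*z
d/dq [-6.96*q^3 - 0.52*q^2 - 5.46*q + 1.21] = -20.88*q^2 - 1.04*q - 5.46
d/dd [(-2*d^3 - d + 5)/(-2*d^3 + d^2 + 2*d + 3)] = (-2*d^4 - 12*d^3 + 13*d^2 - 10*d - 13)/(4*d^6 - 4*d^5 - 7*d^4 - 8*d^3 + 10*d^2 + 12*d + 9)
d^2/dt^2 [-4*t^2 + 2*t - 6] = -8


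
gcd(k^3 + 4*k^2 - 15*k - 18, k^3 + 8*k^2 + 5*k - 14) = 1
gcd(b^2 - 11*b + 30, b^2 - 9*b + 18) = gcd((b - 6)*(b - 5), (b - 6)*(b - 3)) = b - 6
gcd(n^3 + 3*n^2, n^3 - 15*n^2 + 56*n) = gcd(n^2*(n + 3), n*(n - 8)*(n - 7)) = n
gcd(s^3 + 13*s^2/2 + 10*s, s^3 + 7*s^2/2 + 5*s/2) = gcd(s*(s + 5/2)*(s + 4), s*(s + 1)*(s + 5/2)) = s^2 + 5*s/2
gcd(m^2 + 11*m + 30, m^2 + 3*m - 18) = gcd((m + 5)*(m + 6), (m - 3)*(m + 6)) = m + 6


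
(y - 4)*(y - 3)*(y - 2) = y^3 - 9*y^2 + 26*y - 24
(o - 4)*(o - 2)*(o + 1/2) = o^3 - 11*o^2/2 + 5*o + 4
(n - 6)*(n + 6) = n^2 - 36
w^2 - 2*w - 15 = (w - 5)*(w + 3)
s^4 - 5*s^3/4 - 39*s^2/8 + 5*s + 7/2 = (s - 2)*(s - 7/4)*(s + 1/2)*(s + 2)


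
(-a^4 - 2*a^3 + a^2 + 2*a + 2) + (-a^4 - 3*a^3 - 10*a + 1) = -2*a^4 - 5*a^3 + a^2 - 8*a + 3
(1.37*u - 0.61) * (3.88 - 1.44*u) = -1.9728*u^2 + 6.194*u - 2.3668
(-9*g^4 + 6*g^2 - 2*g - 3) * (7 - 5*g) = 45*g^5 - 63*g^4 - 30*g^3 + 52*g^2 + g - 21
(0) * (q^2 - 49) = 0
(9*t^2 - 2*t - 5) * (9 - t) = -9*t^3 + 83*t^2 - 13*t - 45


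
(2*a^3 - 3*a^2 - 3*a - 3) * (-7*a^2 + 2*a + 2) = -14*a^5 + 25*a^4 + 19*a^3 + 9*a^2 - 12*a - 6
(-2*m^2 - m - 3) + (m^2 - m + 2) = -m^2 - 2*m - 1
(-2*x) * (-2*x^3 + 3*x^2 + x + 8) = 4*x^4 - 6*x^3 - 2*x^2 - 16*x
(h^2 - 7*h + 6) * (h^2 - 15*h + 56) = h^4 - 22*h^3 + 167*h^2 - 482*h + 336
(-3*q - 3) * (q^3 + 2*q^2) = -3*q^4 - 9*q^3 - 6*q^2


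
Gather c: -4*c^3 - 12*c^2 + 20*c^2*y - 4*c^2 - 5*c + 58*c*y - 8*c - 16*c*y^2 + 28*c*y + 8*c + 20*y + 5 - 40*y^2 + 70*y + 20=-4*c^3 + c^2*(20*y - 16) + c*(-16*y^2 + 86*y - 5) - 40*y^2 + 90*y + 25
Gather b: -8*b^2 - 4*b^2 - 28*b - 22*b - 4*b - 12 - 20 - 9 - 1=-12*b^2 - 54*b - 42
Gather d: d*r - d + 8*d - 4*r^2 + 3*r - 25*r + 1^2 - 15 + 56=d*(r + 7) - 4*r^2 - 22*r + 42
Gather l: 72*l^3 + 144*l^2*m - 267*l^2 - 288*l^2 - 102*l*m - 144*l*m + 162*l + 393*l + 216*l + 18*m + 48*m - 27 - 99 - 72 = 72*l^3 + l^2*(144*m - 555) + l*(771 - 246*m) + 66*m - 198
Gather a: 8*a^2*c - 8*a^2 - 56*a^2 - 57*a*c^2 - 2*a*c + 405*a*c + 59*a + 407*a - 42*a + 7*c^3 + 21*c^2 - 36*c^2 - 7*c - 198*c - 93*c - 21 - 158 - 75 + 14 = a^2*(8*c - 64) + a*(-57*c^2 + 403*c + 424) + 7*c^3 - 15*c^2 - 298*c - 240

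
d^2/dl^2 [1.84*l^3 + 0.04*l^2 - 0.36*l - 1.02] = 11.04*l + 0.08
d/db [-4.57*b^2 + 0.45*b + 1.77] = 0.45 - 9.14*b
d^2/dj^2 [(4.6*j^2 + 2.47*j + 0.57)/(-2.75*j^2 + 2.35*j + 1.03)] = (-96.81375*j^3 - 104.04075*j^2 - 19.8759*j - 7.32771)/(20.796875*j^6 - 53.315625*j^5 + 22.1925*j^4 + 26.960375*j^3 - 8.3121*j^2 - 7.479345*j - 1.092727)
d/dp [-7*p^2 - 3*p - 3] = -14*p - 3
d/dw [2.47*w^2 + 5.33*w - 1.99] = 4.94*w + 5.33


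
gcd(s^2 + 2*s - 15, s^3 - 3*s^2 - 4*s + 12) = s - 3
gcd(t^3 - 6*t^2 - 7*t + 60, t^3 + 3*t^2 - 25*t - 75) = t^2 - 2*t - 15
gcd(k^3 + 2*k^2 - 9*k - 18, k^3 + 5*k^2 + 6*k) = k^2 + 5*k + 6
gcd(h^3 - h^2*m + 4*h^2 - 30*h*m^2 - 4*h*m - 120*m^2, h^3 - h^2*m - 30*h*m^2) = h^2 - h*m - 30*m^2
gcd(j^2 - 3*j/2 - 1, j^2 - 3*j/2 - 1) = j^2 - 3*j/2 - 1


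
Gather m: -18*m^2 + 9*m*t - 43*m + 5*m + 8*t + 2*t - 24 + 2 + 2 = -18*m^2 + m*(9*t - 38) + 10*t - 20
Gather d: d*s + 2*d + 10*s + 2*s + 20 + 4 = d*(s + 2) + 12*s + 24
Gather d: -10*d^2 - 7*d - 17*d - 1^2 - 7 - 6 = -10*d^2 - 24*d - 14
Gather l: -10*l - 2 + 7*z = -10*l + 7*z - 2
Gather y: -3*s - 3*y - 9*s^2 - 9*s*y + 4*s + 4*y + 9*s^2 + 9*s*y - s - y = 0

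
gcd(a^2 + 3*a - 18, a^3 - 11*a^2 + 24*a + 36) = 1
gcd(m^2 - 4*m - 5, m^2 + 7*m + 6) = m + 1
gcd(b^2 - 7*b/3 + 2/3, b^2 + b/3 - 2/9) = b - 1/3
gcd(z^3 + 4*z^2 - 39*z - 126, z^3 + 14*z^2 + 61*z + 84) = z^2 + 10*z + 21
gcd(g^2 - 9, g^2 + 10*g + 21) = g + 3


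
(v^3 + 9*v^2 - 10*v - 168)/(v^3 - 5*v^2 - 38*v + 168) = (v + 7)/(v - 7)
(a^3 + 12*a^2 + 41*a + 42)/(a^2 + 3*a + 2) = (a^2 + 10*a + 21)/(a + 1)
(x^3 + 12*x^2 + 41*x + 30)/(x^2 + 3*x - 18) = (x^2 + 6*x + 5)/(x - 3)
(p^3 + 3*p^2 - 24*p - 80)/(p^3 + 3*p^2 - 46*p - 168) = (p^2 - p - 20)/(p^2 - p - 42)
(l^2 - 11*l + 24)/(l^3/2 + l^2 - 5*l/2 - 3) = 2*(l^2 - 11*l + 24)/(l^3 + 2*l^2 - 5*l - 6)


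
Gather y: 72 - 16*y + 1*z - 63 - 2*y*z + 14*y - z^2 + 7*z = y*(-2*z - 2) - z^2 + 8*z + 9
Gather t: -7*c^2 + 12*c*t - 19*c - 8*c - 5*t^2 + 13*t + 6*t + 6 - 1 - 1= -7*c^2 - 27*c - 5*t^2 + t*(12*c + 19) + 4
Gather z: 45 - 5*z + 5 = 50 - 5*z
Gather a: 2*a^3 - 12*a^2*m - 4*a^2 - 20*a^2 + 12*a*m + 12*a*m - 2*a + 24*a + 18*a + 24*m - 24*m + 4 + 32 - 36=2*a^3 + a^2*(-12*m - 24) + a*(24*m + 40)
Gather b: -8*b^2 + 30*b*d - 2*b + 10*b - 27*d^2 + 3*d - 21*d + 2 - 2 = -8*b^2 + b*(30*d + 8) - 27*d^2 - 18*d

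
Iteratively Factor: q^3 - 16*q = (q + 4)*(q^2 - 4*q) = (q - 4)*(q + 4)*(q)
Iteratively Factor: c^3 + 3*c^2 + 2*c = (c + 1)*(c^2 + 2*c) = (c + 1)*(c + 2)*(c)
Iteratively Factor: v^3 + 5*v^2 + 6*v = (v + 3)*(v^2 + 2*v) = (v + 2)*(v + 3)*(v)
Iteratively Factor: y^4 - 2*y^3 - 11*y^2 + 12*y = (y - 4)*(y^3 + 2*y^2 - 3*y) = (y - 4)*(y - 1)*(y^2 + 3*y) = (y - 4)*(y - 1)*(y + 3)*(y)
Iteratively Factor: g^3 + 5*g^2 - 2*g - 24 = (g + 4)*(g^2 + g - 6) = (g - 2)*(g + 4)*(g + 3)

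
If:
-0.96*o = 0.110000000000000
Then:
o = -0.11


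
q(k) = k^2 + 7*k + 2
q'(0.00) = 7.00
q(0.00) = 2.00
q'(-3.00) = 1.00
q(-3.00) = -10.00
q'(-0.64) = 5.72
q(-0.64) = -2.07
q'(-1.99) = 3.02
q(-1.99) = -7.97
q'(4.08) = 15.16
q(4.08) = 47.21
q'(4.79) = 16.58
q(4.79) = 58.47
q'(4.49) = 15.98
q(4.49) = 53.59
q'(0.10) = 7.20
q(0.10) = 2.71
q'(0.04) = 7.08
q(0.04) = 2.28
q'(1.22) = 9.44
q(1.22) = 12.03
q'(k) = 2*k + 7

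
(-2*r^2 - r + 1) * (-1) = 2*r^2 + r - 1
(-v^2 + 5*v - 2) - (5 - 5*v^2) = 4*v^2 + 5*v - 7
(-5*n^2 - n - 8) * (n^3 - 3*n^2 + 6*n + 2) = -5*n^5 + 14*n^4 - 35*n^3 + 8*n^2 - 50*n - 16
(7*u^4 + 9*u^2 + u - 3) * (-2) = -14*u^4 - 18*u^2 - 2*u + 6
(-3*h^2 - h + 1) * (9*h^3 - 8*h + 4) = -27*h^5 - 9*h^4 + 33*h^3 - 4*h^2 - 12*h + 4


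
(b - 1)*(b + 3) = b^2 + 2*b - 3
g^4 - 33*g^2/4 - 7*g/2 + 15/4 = (g - 3)*(g - 1/2)*(g + 1)*(g + 5/2)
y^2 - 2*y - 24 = (y - 6)*(y + 4)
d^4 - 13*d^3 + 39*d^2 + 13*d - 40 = (d - 8)*(d - 5)*(d - 1)*(d + 1)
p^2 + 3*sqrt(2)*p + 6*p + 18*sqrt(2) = (p + 6)*(p + 3*sqrt(2))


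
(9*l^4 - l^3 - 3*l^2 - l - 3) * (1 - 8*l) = -72*l^5 + 17*l^4 + 23*l^3 + 5*l^2 + 23*l - 3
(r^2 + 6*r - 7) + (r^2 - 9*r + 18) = 2*r^2 - 3*r + 11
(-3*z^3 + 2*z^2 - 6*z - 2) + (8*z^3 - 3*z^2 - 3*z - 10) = 5*z^3 - z^2 - 9*z - 12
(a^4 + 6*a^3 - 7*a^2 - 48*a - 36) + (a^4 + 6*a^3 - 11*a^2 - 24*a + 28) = 2*a^4 + 12*a^3 - 18*a^2 - 72*a - 8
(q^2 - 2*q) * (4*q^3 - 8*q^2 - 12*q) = 4*q^5 - 16*q^4 + 4*q^3 + 24*q^2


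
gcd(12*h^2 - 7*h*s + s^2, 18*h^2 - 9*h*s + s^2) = -3*h + s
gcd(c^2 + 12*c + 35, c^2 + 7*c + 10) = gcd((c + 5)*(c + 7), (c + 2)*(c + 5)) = c + 5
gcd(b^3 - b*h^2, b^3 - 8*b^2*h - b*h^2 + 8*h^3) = b^2 - h^2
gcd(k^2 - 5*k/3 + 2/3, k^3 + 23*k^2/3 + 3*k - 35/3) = k - 1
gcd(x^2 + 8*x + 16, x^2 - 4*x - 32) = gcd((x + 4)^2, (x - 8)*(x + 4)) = x + 4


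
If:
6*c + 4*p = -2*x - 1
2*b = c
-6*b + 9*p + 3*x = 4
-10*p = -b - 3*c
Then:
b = -55/219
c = -110/219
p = -77/438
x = 595/438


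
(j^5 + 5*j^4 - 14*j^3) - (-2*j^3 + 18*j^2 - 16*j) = j^5 + 5*j^4 - 12*j^3 - 18*j^2 + 16*j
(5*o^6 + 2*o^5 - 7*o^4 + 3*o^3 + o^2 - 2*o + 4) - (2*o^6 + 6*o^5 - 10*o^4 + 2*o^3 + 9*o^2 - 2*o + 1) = 3*o^6 - 4*o^5 + 3*o^4 + o^3 - 8*o^2 + 3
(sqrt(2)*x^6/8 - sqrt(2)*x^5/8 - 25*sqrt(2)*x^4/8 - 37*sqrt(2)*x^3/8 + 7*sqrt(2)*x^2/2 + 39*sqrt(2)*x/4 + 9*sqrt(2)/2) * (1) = sqrt(2)*x^6/8 - sqrt(2)*x^5/8 - 25*sqrt(2)*x^4/8 - 37*sqrt(2)*x^3/8 + 7*sqrt(2)*x^2/2 + 39*sqrt(2)*x/4 + 9*sqrt(2)/2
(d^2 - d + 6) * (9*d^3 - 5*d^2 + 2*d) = 9*d^5 - 14*d^4 + 61*d^3 - 32*d^2 + 12*d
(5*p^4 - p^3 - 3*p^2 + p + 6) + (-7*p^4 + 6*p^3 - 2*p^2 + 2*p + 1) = -2*p^4 + 5*p^3 - 5*p^2 + 3*p + 7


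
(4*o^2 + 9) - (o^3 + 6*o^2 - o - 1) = -o^3 - 2*o^2 + o + 10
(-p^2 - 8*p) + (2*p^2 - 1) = p^2 - 8*p - 1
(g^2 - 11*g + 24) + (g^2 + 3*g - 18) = 2*g^2 - 8*g + 6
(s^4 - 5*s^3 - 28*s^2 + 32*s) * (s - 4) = s^5 - 9*s^4 - 8*s^3 + 144*s^2 - 128*s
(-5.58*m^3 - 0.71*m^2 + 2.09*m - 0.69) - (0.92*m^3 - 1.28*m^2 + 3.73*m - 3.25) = -6.5*m^3 + 0.57*m^2 - 1.64*m + 2.56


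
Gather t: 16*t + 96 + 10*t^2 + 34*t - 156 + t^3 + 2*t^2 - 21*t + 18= t^3 + 12*t^2 + 29*t - 42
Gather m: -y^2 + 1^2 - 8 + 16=9 - y^2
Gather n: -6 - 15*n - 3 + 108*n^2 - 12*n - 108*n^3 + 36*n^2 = -108*n^3 + 144*n^2 - 27*n - 9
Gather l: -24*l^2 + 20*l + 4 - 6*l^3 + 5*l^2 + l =-6*l^3 - 19*l^2 + 21*l + 4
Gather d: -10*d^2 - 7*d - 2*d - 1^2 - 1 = -10*d^2 - 9*d - 2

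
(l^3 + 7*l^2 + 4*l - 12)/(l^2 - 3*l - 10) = (l^2 + 5*l - 6)/(l - 5)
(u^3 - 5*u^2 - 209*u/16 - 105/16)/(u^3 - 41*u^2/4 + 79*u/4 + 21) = (u + 5/4)/(u - 4)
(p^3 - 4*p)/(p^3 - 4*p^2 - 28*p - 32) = p*(p - 2)/(p^2 - 6*p - 16)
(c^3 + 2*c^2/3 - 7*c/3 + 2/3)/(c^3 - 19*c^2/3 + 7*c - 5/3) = (c + 2)/(c - 5)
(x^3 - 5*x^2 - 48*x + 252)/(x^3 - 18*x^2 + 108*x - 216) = (x + 7)/(x - 6)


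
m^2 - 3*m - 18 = (m - 6)*(m + 3)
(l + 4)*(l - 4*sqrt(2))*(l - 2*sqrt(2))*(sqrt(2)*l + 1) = sqrt(2)*l^4 - 11*l^3 + 4*sqrt(2)*l^3 - 44*l^2 + 10*sqrt(2)*l^2 + 16*l + 40*sqrt(2)*l + 64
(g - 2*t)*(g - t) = g^2 - 3*g*t + 2*t^2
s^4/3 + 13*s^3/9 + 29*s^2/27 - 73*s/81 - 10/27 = (s/3 + 1)*(s - 2/3)*(s + 1/3)*(s + 5/3)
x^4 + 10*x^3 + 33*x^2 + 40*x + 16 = (x + 1)^2*(x + 4)^2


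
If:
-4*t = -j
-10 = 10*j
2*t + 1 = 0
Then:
No Solution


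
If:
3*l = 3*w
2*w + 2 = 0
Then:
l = -1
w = -1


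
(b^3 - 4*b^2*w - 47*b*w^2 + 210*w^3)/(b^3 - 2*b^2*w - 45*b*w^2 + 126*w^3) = (-b + 5*w)/(-b + 3*w)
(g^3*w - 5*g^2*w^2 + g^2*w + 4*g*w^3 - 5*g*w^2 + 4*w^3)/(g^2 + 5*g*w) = w*(g^3 - 5*g^2*w + g^2 + 4*g*w^2 - 5*g*w + 4*w^2)/(g*(g + 5*w))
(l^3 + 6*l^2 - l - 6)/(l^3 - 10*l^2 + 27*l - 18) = (l^2 + 7*l + 6)/(l^2 - 9*l + 18)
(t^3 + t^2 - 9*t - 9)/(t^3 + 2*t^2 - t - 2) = (t^2 - 9)/(t^2 + t - 2)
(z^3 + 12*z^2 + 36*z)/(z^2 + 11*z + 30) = z*(z + 6)/(z + 5)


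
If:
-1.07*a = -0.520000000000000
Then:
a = 0.49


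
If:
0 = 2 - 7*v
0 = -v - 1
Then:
No Solution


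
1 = 1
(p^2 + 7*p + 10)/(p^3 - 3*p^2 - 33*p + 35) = (p + 2)/(p^2 - 8*p + 7)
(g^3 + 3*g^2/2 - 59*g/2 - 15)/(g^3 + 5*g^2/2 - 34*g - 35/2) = (g + 6)/(g + 7)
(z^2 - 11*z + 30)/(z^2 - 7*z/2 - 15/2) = 2*(z - 6)/(2*z + 3)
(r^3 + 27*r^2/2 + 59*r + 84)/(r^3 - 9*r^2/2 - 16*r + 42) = (r^2 + 10*r + 24)/(r^2 - 8*r + 12)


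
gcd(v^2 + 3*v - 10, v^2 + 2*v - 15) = v + 5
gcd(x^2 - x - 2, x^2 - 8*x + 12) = x - 2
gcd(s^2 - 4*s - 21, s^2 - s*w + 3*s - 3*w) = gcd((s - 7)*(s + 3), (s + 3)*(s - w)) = s + 3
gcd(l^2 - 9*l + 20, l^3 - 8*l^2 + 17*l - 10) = l - 5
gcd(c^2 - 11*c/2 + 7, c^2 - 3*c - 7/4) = c - 7/2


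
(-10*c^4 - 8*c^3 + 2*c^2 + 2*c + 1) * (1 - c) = 10*c^5 - 2*c^4 - 10*c^3 + c + 1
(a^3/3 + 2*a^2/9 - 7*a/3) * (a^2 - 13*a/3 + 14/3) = a^5/3 - 11*a^4/9 - 47*a^3/27 + 301*a^2/27 - 98*a/9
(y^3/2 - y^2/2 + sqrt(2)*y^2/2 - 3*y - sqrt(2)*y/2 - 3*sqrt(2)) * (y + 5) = y^4/2 + sqrt(2)*y^3/2 + 2*y^3 - 11*y^2/2 + 2*sqrt(2)*y^2 - 15*y - 11*sqrt(2)*y/2 - 15*sqrt(2)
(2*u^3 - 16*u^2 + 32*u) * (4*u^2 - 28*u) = 8*u^5 - 120*u^4 + 576*u^3 - 896*u^2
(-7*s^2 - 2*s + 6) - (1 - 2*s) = 5 - 7*s^2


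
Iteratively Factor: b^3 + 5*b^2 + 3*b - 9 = (b - 1)*(b^2 + 6*b + 9) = (b - 1)*(b + 3)*(b + 3)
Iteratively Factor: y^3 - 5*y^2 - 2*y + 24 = (y - 3)*(y^2 - 2*y - 8) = (y - 3)*(y + 2)*(y - 4)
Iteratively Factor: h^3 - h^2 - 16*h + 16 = (h + 4)*(h^2 - 5*h + 4) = (h - 1)*(h + 4)*(h - 4)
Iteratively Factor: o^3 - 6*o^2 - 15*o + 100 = (o + 4)*(o^2 - 10*o + 25) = (o - 5)*(o + 4)*(o - 5)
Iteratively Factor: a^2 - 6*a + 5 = (a - 1)*(a - 5)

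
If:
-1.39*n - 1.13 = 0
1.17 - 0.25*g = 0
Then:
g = 4.68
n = -0.81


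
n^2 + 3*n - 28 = (n - 4)*(n + 7)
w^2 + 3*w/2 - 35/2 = (w - 7/2)*(w + 5)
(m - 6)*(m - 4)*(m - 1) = m^3 - 11*m^2 + 34*m - 24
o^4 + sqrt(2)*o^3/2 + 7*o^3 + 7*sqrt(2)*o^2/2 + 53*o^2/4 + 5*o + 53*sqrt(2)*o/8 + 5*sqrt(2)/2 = (o + 1/2)*(o + 5/2)*(o + 4)*(o + sqrt(2)/2)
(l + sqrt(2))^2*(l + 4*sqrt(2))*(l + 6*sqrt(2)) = l^4 + 12*sqrt(2)*l^3 + 90*l^2 + 116*sqrt(2)*l + 96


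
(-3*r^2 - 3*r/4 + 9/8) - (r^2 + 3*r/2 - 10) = -4*r^2 - 9*r/4 + 89/8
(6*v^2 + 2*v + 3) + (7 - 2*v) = 6*v^2 + 10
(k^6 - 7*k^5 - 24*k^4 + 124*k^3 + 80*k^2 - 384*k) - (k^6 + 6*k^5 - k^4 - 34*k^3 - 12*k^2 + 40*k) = -13*k^5 - 23*k^4 + 158*k^3 + 92*k^2 - 424*k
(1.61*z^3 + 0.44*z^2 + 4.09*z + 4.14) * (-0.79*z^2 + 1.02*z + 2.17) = -1.2719*z^5 + 1.2946*z^4 + 0.7114*z^3 + 1.856*z^2 + 13.0981*z + 8.9838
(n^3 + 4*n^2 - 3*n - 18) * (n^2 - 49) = n^5 + 4*n^4 - 52*n^3 - 214*n^2 + 147*n + 882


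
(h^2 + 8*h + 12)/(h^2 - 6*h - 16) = (h + 6)/(h - 8)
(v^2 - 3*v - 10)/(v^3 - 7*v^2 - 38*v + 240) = (v + 2)/(v^2 - 2*v - 48)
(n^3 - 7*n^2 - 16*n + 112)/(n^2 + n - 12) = (n^2 - 11*n + 28)/(n - 3)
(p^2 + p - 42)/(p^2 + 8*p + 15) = (p^2 + p - 42)/(p^2 + 8*p + 15)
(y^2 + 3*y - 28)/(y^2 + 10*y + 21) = (y - 4)/(y + 3)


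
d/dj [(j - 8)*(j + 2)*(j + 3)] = 3*j^2 - 6*j - 34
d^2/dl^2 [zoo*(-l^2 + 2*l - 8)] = zoo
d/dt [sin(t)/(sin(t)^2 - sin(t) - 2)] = (cos(t)^2 - 3)*cos(t)/(sin(t) + cos(t)^2 + 1)^2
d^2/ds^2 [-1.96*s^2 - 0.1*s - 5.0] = -3.92000000000000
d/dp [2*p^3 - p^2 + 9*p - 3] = 6*p^2 - 2*p + 9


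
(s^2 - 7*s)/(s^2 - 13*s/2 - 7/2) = 2*s/(2*s + 1)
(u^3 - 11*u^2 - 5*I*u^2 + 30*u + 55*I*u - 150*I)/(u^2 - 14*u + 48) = (u^2 - 5*u*(1 + I) + 25*I)/(u - 8)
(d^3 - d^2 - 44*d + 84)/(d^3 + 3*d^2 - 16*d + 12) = (d^2 + d - 42)/(d^2 + 5*d - 6)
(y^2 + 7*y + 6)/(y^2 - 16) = (y^2 + 7*y + 6)/(y^2 - 16)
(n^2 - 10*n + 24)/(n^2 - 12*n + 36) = (n - 4)/(n - 6)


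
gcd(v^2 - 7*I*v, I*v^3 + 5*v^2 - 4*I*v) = v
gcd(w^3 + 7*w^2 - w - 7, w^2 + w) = w + 1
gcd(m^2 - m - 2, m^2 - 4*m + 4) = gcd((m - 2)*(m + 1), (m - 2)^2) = m - 2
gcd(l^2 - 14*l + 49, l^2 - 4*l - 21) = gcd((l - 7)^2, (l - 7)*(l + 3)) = l - 7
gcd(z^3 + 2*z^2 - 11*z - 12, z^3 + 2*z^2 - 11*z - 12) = z^3 + 2*z^2 - 11*z - 12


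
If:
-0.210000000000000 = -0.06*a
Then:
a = 3.50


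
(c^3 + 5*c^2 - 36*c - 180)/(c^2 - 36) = c + 5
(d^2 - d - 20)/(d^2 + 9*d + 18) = (d^2 - d - 20)/(d^2 + 9*d + 18)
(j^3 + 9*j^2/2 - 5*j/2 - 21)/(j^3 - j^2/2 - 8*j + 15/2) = (2*j^2 + 3*j - 14)/(2*j^2 - 7*j + 5)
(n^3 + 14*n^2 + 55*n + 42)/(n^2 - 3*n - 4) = (n^2 + 13*n + 42)/(n - 4)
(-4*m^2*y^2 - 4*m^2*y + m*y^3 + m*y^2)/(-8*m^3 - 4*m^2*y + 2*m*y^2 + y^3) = m*y*(4*m*y + 4*m - y^2 - y)/(8*m^3 + 4*m^2*y - 2*m*y^2 - y^3)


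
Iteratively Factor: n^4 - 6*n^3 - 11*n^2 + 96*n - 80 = (n - 1)*(n^3 - 5*n^2 - 16*n + 80) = (n - 4)*(n - 1)*(n^2 - n - 20) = (n - 5)*(n - 4)*(n - 1)*(n + 4)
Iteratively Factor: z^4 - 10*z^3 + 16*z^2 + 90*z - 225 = (z - 3)*(z^3 - 7*z^2 - 5*z + 75) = (z - 3)*(z + 3)*(z^2 - 10*z + 25) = (z - 5)*(z - 3)*(z + 3)*(z - 5)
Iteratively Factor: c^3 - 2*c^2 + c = (c - 1)*(c^2 - c) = (c - 1)^2*(c)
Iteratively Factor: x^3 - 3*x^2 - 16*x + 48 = (x - 4)*(x^2 + x - 12) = (x - 4)*(x - 3)*(x + 4)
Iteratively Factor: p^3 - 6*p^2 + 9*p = (p)*(p^2 - 6*p + 9) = p*(p - 3)*(p - 3)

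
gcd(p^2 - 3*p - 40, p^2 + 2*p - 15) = p + 5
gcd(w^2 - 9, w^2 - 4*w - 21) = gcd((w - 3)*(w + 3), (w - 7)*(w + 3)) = w + 3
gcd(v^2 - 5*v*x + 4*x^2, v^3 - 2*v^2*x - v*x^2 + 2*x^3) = -v + x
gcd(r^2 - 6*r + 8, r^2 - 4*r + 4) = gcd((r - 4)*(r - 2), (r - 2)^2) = r - 2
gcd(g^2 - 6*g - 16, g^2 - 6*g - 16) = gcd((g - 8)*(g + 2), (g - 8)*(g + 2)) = g^2 - 6*g - 16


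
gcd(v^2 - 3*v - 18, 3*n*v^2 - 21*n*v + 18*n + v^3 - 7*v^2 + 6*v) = v - 6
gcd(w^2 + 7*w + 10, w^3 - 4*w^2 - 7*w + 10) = w + 2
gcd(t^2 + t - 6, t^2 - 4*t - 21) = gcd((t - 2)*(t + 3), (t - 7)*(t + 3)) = t + 3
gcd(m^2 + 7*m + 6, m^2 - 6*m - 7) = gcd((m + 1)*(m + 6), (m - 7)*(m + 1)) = m + 1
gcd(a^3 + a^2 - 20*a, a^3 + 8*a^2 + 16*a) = a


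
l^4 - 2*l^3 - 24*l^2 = l^2*(l - 6)*(l + 4)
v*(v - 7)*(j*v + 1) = j*v^3 - 7*j*v^2 + v^2 - 7*v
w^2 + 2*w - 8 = (w - 2)*(w + 4)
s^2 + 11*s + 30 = (s + 5)*(s + 6)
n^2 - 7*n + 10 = (n - 5)*(n - 2)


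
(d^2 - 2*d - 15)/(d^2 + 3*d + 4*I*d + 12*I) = (d - 5)/(d + 4*I)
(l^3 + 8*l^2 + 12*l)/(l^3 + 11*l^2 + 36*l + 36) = l/(l + 3)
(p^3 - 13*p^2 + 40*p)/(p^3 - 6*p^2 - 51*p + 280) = p/(p + 7)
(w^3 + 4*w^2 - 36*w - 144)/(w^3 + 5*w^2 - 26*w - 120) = (w - 6)/(w - 5)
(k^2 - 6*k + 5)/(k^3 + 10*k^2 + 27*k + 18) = (k^2 - 6*k + 5)/(k^3 + 10*k^2 + 27*k + 18)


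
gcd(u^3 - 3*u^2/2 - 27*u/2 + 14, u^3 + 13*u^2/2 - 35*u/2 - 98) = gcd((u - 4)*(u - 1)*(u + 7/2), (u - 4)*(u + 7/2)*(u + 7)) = u^2 - u/2 - 14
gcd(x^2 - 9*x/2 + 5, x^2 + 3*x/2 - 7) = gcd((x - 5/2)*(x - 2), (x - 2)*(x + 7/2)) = x - 2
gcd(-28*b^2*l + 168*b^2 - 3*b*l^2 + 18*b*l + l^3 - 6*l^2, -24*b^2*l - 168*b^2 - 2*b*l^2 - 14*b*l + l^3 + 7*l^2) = 4*b + l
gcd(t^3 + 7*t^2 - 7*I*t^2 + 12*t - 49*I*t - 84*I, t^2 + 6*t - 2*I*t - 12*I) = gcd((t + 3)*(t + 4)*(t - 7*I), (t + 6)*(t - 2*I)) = 1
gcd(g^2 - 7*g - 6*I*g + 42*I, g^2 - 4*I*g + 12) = g - 6*I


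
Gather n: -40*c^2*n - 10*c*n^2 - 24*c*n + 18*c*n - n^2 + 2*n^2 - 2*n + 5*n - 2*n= n^2*(1 - 10*c) + n*(-40*c^2 - 6*c + 1)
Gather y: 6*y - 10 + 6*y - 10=12*y - 20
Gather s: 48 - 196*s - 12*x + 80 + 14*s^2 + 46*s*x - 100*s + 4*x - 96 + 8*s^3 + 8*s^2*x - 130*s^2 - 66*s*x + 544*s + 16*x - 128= 8*s^3 + s^2*(8*x - 116) + s*(248 - 20*x) + 8*x - 96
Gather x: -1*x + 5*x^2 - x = 5*x^2 - 2*x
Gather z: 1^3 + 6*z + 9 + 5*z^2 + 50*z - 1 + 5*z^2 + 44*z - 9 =10*z^2 + 100*z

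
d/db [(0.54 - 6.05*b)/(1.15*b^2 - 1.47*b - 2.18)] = (6.9575*b^2 - 1.242*b + 13.9828)/(1.3225*b^4 - 3.381*b^3 - 2.8531*b^2 + 6.4092*b + 4.7524)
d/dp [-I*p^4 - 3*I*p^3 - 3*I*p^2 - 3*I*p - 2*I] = I*(-4*p^3 - 9*p^2 - 6*p - 3)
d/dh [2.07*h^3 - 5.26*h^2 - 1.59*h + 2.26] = 6.21*h^2 - 10.52*h - 1.59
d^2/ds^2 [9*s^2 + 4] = 18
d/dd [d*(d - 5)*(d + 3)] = 3*d^2 - 4*d - 15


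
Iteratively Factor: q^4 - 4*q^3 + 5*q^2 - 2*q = (q)*(q^3 - 4*q^2 + 5*q - 2) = q*(q - 2)*(q^2 - 2*q + 1) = q*(q - 2)*(q - 1)*(q - 1)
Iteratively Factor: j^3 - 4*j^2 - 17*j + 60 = (j - 5)*(j^2 + j - 12) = (j - 5)*(j - 3)*(j + 4)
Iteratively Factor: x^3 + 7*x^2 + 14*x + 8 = (x + 2)*(x^2 + 5*x + 4) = (x + 2)*(x + 4)*(x + 1)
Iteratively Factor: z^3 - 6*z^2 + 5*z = (z)*(z^2 - 6*z + 5) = z*(z - 5)*(z - 1)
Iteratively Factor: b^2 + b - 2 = (b + 2)*(b - 1)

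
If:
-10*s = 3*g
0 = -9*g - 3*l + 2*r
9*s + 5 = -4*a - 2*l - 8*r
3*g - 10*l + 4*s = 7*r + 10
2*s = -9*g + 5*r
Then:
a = -1425/442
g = 250/221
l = -470/221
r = 420/221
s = -75/221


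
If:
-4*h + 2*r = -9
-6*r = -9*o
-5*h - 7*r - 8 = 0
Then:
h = 47/38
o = -77/57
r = -77/38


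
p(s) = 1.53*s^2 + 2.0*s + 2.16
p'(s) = 3.06*s + 2.0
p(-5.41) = 36.12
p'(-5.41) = -14.55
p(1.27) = 7.17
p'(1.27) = 5.89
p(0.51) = 3.58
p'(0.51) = 3.56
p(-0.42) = 1.59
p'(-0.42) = 0.71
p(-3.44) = 13.39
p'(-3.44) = -8.53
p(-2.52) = 6.84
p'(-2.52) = -5.71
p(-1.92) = 3.96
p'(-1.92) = -3.88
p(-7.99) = 83.86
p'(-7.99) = -22.45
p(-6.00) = 45.24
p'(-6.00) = -16.36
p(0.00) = 2.16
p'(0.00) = 2.00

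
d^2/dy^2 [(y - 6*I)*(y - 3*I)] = 2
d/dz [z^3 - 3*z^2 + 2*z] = 3*z^2 - 6*z + 2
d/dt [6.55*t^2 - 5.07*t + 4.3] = 13.1*t - 5.07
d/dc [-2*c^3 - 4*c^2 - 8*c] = -6*c^2 - 8*c - 8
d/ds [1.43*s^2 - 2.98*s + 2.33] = 2.86*s - 2.98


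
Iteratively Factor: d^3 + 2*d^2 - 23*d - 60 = (d + 3)*(d^2 - d - 20) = (d - 5)*(d + 3)*(d + 4)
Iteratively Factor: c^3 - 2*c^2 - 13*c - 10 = (c + 1)*(c^2 - 3*c - 10) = (c - 5)*(c + 1)*(c + 2)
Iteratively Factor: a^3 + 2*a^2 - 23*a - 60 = (a - 5)*(a^2 + 7*a + 12) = (a - 5)*(a + 3)*(a + 4)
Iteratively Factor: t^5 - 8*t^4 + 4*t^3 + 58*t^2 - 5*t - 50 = (t + 2)*(t^4 - 10*t^3 + 24*t^2 + 10*t - 25) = (t - 5)*(t + 2)*(t^3 - 5*t^2 - t + 5) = (t - 5)*(t + 1)*(t + 2)*(t^2 - 6*t + 5) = (t - 5)^2*(t + 1)*(t + 2)*(t - 1)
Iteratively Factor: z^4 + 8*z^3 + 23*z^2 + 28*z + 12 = (z + 2)*(z^3 + 6*z^2 + 11*z + 6) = (z + 2)*(z + 3)*(z^2 + 3*z + 2) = (z + 1)*(z + 2)*(z + 3)*(z + 2)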